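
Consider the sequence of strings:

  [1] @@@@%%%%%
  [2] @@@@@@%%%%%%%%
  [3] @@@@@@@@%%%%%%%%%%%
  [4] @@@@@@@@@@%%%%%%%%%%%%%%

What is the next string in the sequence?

Term n consists of 2n @'s, followed by 3n-1 %'s, where the shown terms are n = 2, 3, 4, 5.
At n = 6 the blocks have lengths 12, 17.

@@@@@@@@@@@@%%%%%%%%%%%%%%%%%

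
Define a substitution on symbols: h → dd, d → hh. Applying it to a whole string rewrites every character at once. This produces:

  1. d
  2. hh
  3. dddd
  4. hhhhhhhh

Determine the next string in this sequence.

Apply φ to hhhhhhhh symbol by symbol: h→dd, h→dd, h→dd, h→dd, h→dd, h→dd, h→dd, h→dd; joined: dd dd dd dd dd dd dd dd.

dddddddddddddddd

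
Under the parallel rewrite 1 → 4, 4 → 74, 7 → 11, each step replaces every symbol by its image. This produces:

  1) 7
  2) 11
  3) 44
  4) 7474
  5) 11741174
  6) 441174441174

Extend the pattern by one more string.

Apply φ to 441174441174 symbol by symbol: 4→74, 4→74, 1→4, 1→4, 7→11, 4→74, 4→74, 4→74, 1→4, 1→4, 7→11, 4→74; joined: 74 74 4 4 11 74 74 74 4 4 11 74.

74744411747474441174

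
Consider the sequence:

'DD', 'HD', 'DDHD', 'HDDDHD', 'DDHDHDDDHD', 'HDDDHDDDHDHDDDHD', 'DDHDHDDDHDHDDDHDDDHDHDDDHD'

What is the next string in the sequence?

Each term (from the third on) is the two preceding terms concatenated in order: term 3 = DD·HD = DDHD.
The next term joins HDDDHDDDHDHDDDHD and DDHDHDDDHDHDDDHDDDHDHDDDHD.

HDDDHDDDHDHDDDHDDDHDHDDDHDHDDDHDDDHDHDDDHD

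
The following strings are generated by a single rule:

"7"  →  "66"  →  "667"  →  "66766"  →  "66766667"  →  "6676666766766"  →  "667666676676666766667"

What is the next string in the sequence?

6676666766766667666676676666766766

This is a Fibonacci-style word recurrence s(k) = s(k−1)·s(k−2): e.g. 66·7 = 667.
Continuing: 667666676676666766667 · 6676666766766 gives term 8.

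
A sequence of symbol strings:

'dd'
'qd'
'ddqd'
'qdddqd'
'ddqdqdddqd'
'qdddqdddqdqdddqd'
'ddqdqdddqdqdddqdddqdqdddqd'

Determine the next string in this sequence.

From term 3 onward, concatenate the second-to-last term with the last: dd·qd = ddqd, qd·ddqd = qdddqd, …
The next term joins qdddqdddqdqdddqd and ddqdqdddqdqdddqdddqdqdddqd.

qdddqdddqdqdddqdddqdqdddqdqdddqdddqdqdddqd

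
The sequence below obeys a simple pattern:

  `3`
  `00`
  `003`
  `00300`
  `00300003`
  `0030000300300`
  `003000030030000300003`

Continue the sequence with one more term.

0030000300300003000030030000300300

This is a Fibonacci-style word recurrence s(k) = s(k−1)·s(k−2): e.g. 00·3 = 003.
So term 8 is 003000030030000300003·0030000300300.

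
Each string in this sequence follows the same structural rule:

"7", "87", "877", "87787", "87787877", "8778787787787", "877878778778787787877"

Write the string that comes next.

8778787787787877878778778787787787

This is a Fibonacci-style word recurrence s(k) = s(k−1)·s(k−2): e.g. 87·7 = 877.
Continuing: 877878778778787787877 · 8778787787787 gives term 8.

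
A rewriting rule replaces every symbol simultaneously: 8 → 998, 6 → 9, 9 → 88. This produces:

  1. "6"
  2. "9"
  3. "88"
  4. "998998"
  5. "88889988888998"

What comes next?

99899899899888889989989989989988888998

Replace each of the 14 characters of 88889988888998 in place — 998 998 998 998 88 88 998 998 998 998 998 88 88 998 — and concatenate.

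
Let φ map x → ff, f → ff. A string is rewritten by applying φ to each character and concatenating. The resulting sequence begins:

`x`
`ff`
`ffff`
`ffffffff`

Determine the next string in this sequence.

ffffffffffffffff

Expanding ffffffff: f→ff, f→ff, f→ff, f→ff, f→ff, f→ff, f→ff, f→ff. Concatenated: ff ff ff ff ff ff ff ff.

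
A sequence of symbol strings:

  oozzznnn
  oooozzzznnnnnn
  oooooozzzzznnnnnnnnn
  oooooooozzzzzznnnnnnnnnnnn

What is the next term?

Reading off run lengths: o runs 2, 4, 6, 8; z runs 3, 4, 5, 6; n runs 3, 6, 9, 12 — each is linear in n (n = 1, 2, …).
Setting n = 5 gives 10, 7, 15 characters in each block.

oooooooooozzzzzzznnnnnnnnnnnnnnn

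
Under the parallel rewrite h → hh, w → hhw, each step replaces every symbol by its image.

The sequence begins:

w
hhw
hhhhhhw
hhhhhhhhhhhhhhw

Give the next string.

hhhhhhhhhhhhhhhhhhhhhhhhhhhhhhw

Replace each of the 15 characters of hhhhhhhhhhhhhhw in place — hh hh hh hh hh hh hh hh hh hh hh hh hh hh hhw — and concatenate.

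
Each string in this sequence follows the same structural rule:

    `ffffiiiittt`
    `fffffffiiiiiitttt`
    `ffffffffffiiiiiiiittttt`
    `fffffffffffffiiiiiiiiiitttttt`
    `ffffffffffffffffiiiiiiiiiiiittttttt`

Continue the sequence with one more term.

Term n consists of 3n-2 f's, followed by 2n i's, followed by n+1 t's, where the shown terms are n = 2, 3, 4, 5, 6.
At n = 7 the blocks have lengths 19, 14, 8.

fffffffffffffffffffiiiiiiiiiiiiiitttttttt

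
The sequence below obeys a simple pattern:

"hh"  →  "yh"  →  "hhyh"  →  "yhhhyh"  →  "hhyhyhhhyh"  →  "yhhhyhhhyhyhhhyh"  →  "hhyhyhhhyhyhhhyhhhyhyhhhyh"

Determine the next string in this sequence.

yhhhyhhhyhyhhhyhhhyhyhhhyhyhhhyhhhyhyhhhyh

Each term (from the third on) is the two preceding terms concatenated in order: term 3 = hh·yh = hhyh.
The next term joins yhhhyhhhyhyhhhyh and hhyhyhhhyhyhhhyhhhyhyhhhyh.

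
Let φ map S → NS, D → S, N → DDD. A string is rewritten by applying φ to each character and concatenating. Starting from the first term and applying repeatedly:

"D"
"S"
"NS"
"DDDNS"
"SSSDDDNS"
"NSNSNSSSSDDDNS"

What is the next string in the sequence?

DDDNSDDDNSDDDNSNSNSNSSSSDDDNS

φ(NSNSNSSSSDDDNS) expands symbol-by-symbol to DDD NS DDD NS DDD NS NS NS NS S S S DDD NS; joining the 14 pieces gives the next term.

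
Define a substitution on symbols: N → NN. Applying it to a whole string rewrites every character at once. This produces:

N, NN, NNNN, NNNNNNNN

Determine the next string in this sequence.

NNNNNNNNNNNNNNNN

Apply φ to NNNNNNNN symbol by symbol: N→NN, N→NN, N→NN, N→NN, N→NN, N→NN, N→NN, N→NN; joined: NN NN NN NN NN NN NN NN.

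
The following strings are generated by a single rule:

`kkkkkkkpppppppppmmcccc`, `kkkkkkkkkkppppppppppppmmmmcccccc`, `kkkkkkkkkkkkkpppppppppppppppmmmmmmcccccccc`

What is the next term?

kkkkkkkkkkkkkkkkppppppppppppppppppmmmmmmmmcccccccccc

Reading off run lengths: k runs 7, 10, 13; p runs 9, 12, 15; m runs 2, 4, 6; c runs 4, 6, 8 — each is linear in n, where the shown terms are n = 2, 3, 4.
Setting n = 5 gives 16, 18, 8, 10 characters in each block.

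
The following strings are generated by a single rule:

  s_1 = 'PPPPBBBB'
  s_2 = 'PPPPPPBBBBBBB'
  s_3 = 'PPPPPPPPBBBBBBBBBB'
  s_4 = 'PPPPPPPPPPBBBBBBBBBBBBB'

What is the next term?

Term n consists of 2n+2 P's, followed by 3n+1 B's (n = 1, 2, …).
For the next term, n = 5, so the run lengths are 12, 16.

PPPPPPPPPPPPBBBBBBBBBBBBBBBB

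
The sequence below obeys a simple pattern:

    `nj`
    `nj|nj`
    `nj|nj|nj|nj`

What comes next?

nj|nj|nj|nj|nj|nj|nj|nj

s(k+1) = s(k)·|·s(k) — each term doubles the last with '|' between the halves.
So the next term is two copies of nj|nj|nj|nj with '|' between the halves.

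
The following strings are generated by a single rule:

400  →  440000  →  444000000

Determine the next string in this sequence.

The n-th term is n 4's then 2n 0's (n = 1, 2, …).
Setting n = 4 gives 4, 8 characters in each block.

444400000000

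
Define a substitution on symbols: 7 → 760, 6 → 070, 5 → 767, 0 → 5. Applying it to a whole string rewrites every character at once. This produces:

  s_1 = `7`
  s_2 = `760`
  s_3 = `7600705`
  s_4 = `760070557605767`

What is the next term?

7600705576057677677600705767760070760

Applying the rule to each of the 15 symbols of 760070557605767 gives the pieces 760 070 5 5 760 5 767 767 760 070 5 767 760 070 760, which concatenate to the answer.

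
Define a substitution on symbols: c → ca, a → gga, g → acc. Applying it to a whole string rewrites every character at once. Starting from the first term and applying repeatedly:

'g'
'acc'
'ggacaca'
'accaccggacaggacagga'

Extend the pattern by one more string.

Rewriting the 19 symbols of accaccggacaggacagga one by one yields gga ca ca gga ca ca acc acc gga ca gga acc acc gga ca gga acc acc gga; concatenated:

ggacacaggacacaaccaccggacaggaaccaccggacaggaaccaccgga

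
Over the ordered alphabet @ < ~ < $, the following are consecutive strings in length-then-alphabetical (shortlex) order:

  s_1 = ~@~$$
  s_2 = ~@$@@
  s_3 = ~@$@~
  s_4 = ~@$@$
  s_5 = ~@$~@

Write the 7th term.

~@$~$

Advancing 2 positions from ~@$~@ through ~@$~@ → ~@$~~ reaches term 7.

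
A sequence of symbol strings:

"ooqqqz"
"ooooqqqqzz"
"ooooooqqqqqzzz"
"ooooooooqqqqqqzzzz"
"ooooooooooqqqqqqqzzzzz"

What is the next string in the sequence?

ooooooooooooqqqqqqqqzzzzzz

The n-th term is 2n o's then n+2 q's then n z's (n = 1, 2, …).
Setting n = 6 gives 12, 8, 6 characters in each block.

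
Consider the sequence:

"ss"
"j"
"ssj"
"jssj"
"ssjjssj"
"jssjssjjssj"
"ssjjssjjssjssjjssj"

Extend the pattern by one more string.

jssjssjjssjssjjssjjssjssjjssj

Each term (from the third on) is the two preceding terms concatenated in order: term 3 = ss·j = ssj.
Continuing: jssjssjjssj · ssjjssjjssjssjjssj gives term 8.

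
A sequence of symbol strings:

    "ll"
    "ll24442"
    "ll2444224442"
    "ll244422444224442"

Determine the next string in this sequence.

ll24442244422444224442

Each term is the previous one with 24442 appended.
One more step from ll244422444224442 gives the answer.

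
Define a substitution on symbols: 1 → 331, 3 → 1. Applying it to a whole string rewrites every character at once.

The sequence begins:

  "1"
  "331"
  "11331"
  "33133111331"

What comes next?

113311133133133111331

Apply φ to 33133111331 symbol by symbol: 3→1, 3→1, 1→331, 3→1, 3→1, 1→331, 1→331, 1→331, 3→1, 3→1, 1→331; joined: 1 1 331 1 1 331 331 331 1 1 331.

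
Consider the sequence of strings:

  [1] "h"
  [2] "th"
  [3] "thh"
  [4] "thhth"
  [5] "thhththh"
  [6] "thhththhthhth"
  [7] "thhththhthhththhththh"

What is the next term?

thhththhthhththhththhthhththhthhth

From term 3 onward, concatenate the last term with the second-to-last: th·h = thh, thh·th = thhth, …
So term 8 is thhththhthhththhththh·thhththhthhth.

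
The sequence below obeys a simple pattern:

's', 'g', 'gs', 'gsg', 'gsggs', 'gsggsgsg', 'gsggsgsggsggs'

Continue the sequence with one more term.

gsggsgsggsggsgsggsgsg

This is a Fibonacci-style word recurrence s(k) = s(k−1)·s(k−2): e.g. g·s = gs.
Continuing: gsggsgsggsggs · gsggsgsg gives term 8.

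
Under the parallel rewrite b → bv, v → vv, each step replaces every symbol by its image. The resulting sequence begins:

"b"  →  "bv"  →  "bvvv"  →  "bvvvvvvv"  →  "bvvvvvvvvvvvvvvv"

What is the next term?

Rewriting the 16 symbols of bvvvvvvvvvvvvvvv one by one yields bv vv vv vv vv vv vv vv vv vv vv vv vv vv vv vv; concatenated:

bvvvvvvvvvvvvvvvvvvvvvvvvvvvvvvv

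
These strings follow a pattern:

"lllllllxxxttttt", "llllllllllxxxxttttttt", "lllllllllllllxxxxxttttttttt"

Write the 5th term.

lllllllllllllllllllxxxxxxxttttttttttttt

Term n consists of 3n-2 l's, followed by n x's, followed by 2n-1 t's, where the shown terms are n = 3, 4, 5.
Setting n = 7 gives 19, 7, 13 characters in each block.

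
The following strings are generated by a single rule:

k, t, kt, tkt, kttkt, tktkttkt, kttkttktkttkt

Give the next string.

This is a Fibonacci-style word recurrence s(k) = s(k−2)·s(k−1): e.g. k·t = kt.
So term 8 is tktkttkt·kttkttktkttkt.

tktkttktkttkttktkttkt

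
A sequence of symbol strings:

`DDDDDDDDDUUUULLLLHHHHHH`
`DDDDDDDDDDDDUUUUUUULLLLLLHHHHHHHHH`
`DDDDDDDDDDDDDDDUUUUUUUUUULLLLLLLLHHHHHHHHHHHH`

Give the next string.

DDDDDDDDDDDDDDDDDDUUUUUUUUUUUUULLLLLLLLLLHHHHHHHHHHHHHHH

Term n consists of 3n+3 D's, followed by 3n-2 U's, followed by 2n L's, followed by 3n H's, where the shown terms are n = 2, 3, 4.
At n = 5 the blocks have lengths 18, 13, 10, 15.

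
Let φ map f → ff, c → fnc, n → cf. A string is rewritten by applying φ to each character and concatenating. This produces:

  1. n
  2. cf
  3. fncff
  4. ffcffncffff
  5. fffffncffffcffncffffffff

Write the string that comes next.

ffffffffffcffncfffffffffncffffcffncffffffffffffffff

φ(fffffncffffcffncffffffff) expands symbol-by-symbol to ff ff ff ff ff cf fnc ff ff ff ff fnc ff ff cf fnc ff ff ff ff ff ff ff ff; joining the 24 pieces gives the next term.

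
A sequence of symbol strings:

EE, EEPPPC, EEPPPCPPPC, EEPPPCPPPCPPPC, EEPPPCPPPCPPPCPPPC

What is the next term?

The strings grow by a fixed suffix PPPC each time.
Applying this once more to EEPPPCPPPCPPPCPPPC:

EEPPPCPPPCPPPCPPPCPPPC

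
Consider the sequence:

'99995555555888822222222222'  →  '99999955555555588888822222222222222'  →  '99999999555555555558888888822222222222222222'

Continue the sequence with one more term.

99999999995555555555555888888888822222222222222222222

Reading off run lengths: 9 runs 4, 6, 8; 5 runs 7, 9, 11; 8 runs 4, 6, 8; 2 runs 11, 14, 17 — each is linear in n, where the shown terms are n = 3, 4, 5.
At n = 6 the blocks have lengths 10, 13, 10, 20.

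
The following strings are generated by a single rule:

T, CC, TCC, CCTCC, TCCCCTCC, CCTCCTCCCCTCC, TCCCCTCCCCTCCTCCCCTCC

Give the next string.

This is a Fibonacci-style word recurrence s(k) = s(k−2)·s(k−1): e.g. T·CC = TCC.
Continuing: CCTCCTCCCCTCC · TCCCCTCCCCTCCTCCCCTCC gives term 8.

CCTCCTCCCCTCCTCCCCTCCCCTCCTCCCCTCC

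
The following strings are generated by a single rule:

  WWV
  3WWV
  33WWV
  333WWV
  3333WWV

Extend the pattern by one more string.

The strings grow by a fixed prefix 3 each time.
Applying this once more to 3333WWV:

33333WWV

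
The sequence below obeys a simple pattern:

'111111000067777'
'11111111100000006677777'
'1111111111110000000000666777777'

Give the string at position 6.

Reading off run lengths: 1 runs 6, 9, 12; 0 runs 4, 7, 10; 6 runs 1, 2, 3; 7 runs 4, 5, 6 — each is linear in n, where the shown terms are n = 2, 3, 4.
At n = 7 the blocks have lengths 21, 19, 6, 9.

1111111111111111111110000000000000000000666666777777777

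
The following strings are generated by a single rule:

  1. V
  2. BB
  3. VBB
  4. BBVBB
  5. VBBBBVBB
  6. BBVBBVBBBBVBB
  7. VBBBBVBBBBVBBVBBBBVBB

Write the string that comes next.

Each term (from the third on) is the two preceding terms concatenated in order: term 3 = V·BB = VBB.
The next term joins BBVBBVBBBBVBB and VBBBBVBBBBVBBVBBBBVBB.

BBVBBVBBBBVBBVBBBBVBBBBVBBVBBBBVBB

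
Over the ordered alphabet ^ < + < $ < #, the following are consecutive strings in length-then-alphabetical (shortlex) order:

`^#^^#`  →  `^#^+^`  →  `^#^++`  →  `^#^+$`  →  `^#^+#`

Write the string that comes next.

^#^$^

Find the rightmost character of ^#^+# below #, bump it to the next letter, and reset everything to its right to ^.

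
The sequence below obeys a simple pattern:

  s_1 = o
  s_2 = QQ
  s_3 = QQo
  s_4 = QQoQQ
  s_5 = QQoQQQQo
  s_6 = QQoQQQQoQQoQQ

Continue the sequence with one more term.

QQoQQQQoQQoQQQQoQQQQo

Each term (from the third on) is the previous term followed by the one before it: term 3 = QQ·o = QQo.
So term 7 is QQoQQQQoQQoQQ·QQoQQQQo.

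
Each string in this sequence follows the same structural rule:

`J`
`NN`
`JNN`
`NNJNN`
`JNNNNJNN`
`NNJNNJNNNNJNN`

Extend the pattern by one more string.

Each term (from the third on) is the two preceding terms concatenated in order: term 3 = J·NN = JNN.
Continuing: JNNNNJNN · NNJNNJNNNNJNN gives term 7.

JNNNNJNNNNJNNJNNNNJNN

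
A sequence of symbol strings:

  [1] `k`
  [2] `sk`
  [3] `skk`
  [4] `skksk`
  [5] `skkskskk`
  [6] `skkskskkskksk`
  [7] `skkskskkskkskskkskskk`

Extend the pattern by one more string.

Each term (from the third on) is the previous term followed by the one before it: term 3 = sk·k = skk.
So term 8 is skkskskkskkskskkskskk·skkskskkskksk.

skkskskkskkskskkskskkskkskskkskksk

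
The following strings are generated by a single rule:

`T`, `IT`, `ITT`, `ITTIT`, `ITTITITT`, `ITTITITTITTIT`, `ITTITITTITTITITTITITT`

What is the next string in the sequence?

Each term (from the third on) is the previous term followed by the one before it: term 3 = IT·T = ITT.
The next term joins ITTITITTITTITITTITITT and ITTITITTITTIT.

ITTITITTITTITITTITITTITTITITTITTIT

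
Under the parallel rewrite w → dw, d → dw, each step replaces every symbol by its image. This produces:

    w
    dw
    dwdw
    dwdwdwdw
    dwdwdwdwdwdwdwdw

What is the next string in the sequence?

Rewriting the 16 symbols of dwdwdwdwdwdwdwdw one by one yields dw dw dw dw dw dw dw dw dw dw dw dw dw dw dw dw; concatenated:

dwdwdwdwdwdwdwdwdwdwdwdwdwdwdwdw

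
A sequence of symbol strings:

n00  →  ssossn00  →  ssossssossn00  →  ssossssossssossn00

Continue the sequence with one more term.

ssossssossssossssossn00

Every step adds ssoss at the front: s(k+1) = ssoss·s(k).
So the next term is ssoss·ssossssossssossn00.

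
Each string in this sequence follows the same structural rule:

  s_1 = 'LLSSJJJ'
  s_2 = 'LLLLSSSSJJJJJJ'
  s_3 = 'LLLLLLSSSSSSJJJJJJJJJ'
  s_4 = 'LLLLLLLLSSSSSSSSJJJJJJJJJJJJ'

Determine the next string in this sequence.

Reading off run lengths: L runs 2, 4, 6, 8; S runs 2, 4, 6, 8; J runs 3, 6, 9, 12 — each is linear in n (n = 1, 2, …).
Setting n = 5 gives 10, 10, 15 characters in each block.

LLLLLLLLLLSSSSSSSSSSJJJJJJJJJJJJJJJ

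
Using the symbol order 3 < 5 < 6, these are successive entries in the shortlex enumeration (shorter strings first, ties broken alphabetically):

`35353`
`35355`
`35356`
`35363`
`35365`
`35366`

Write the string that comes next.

Find the rightmost character of 35366 below 6, bump it to the next letter, and reset everything to its right to 3.

35533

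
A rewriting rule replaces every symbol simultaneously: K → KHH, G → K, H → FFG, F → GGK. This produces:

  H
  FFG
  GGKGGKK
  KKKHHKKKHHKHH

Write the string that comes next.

KHHKHHKHHFFGFFGKHHKHHKHHFFGFFGKHHFFGFFG

φ(KKKHHKKKHHKHH) expands symbol-by-symbol to KHH KHH KHH FFG FFG KHH KHH KHH FFG FFG KHH FFG FFG; joining the 13 pieces gives the next term.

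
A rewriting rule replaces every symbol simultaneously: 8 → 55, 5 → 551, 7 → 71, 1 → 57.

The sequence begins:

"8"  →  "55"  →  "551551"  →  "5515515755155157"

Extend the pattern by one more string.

Rewriting the 16 symbols of 5515515755155157 one by one yields 551 551 57 551 551 57 551 71 551 551 57 551 551 57 551 71; concatenated:

551551575515515755171551551575515515755171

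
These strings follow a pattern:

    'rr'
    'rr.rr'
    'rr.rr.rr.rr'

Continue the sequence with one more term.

rr.rr.rr.rr.rr.rr.rr.rr

Each string is two copies of the previous one joined by '.'.
So the next term is two copies of rr.rr.rr.rr with '.' between the halves.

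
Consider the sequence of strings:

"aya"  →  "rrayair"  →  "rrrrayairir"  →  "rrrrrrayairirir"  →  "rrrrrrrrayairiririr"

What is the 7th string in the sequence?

rrrrrrrrrrrrayairiririririr

s(k+1) = rr·s(k)·ir, so each term gains rr as a prefix and ir as a suffix.
From rrrrrrrrayairiririr, 2 further steps: rrrrrrrrayairiririr → rrrrrrrrrrayaiririririr → (answer).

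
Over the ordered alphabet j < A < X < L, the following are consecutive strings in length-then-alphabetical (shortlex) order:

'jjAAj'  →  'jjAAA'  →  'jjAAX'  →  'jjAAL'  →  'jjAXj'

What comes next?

The successor of jjAXj increments the rightmost position that isn't already L and resets every position after it to j.

jjAXA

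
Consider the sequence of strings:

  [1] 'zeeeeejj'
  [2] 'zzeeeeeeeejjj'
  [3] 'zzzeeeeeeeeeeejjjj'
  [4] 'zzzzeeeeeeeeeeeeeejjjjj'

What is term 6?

zzzzzzeeeeeeeeeeeeeeeeeeeejjjjjjj

Term n consists of n z's, followed by 3n+2 e's, followed by n+1 j's (n = 1, 2, …).
For term 6, n = 6, so the run lengths are 6, 20, 7.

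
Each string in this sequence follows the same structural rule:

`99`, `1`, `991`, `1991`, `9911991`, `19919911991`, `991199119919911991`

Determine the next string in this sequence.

From term 3 onward, concatenate the second-to-last term with the last: 99·1 = 991, 1·991 = 1991, …
So term 8 is 19919911991·991199119919911991.

19919911991991199119919911991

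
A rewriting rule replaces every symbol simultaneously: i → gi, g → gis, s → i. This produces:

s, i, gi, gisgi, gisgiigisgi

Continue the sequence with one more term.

gisgiigisgigigisgiigisgi

Rewriting each symbol of gisgiigisgi: g→gis, i→gi, s→i, g→gis, i→gi, i→gi, g→gis, i→gi, s→i, g→gis, i→gi, which concatenates to gis gi i gis gi gi gis gi i gis gi.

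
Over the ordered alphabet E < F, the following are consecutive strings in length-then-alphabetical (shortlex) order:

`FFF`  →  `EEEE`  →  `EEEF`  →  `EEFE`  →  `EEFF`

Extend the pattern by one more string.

EFEE

Treat EEFF as a base-2 numeral over the given alphabet and add one, carrying through any trailing F's.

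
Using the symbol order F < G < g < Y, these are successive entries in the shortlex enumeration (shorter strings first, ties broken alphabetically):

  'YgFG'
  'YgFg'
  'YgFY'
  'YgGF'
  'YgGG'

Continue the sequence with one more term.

YgGg

The successor of YgGG increments the rightmost position that isn't already Y and resets every position after it to F.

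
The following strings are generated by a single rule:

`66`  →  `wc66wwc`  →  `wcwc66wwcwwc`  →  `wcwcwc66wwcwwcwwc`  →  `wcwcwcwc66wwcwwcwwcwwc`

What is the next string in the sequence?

Each term wraps the previous one in wc on the left and wwc on the right.
One more step from wcwcwcwc66wwcwwcwwcwwc gives the answer.

wcwcwcwcwc66wwcwwcwwcwwcwwc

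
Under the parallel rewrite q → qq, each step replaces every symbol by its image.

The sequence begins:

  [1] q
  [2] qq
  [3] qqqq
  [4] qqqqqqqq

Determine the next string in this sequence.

Apply φ to qqqqqqqq symbol by symbol: q→qq, q→qq, q→qq, q→qq, q→qq, q→qq, q→qq, q→qq; joined: qq qq qq qq qq qq qq qq.

qqqqqqqqqqqqqqqq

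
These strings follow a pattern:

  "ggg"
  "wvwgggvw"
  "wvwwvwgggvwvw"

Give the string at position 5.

Each term wraps the previous one in wvw on the left and vw on the right.
From wvwwvwgggvwvw, 2 further steps: wvwwvwgggvwvw → wvwwvwwvwgggvwvwvw → (answer).

wvwwvwwvwwvwgggvwvwvwvw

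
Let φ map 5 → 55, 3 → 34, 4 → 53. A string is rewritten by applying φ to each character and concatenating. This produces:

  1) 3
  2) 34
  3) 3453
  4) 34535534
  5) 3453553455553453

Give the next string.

Replace each of the 16 characters of 3453553455553453 in place — 34 53 55 34 55 55 34 53 55 55 55 55 34 53 55 34 — and concatenate.

34535534555534535555555534535534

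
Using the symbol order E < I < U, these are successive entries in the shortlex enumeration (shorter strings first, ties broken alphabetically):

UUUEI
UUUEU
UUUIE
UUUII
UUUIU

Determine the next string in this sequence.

The successor of UUUIU increments the rightmost position that isn't already U and resets every position after it to E.

UUUUE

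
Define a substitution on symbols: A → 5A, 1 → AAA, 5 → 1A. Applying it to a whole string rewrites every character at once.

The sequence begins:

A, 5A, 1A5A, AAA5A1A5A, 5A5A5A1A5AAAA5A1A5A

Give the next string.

Applying the rule to each of the 19 symbols of 5A5A5A1A5AAAA5A1A5A gives the pieces 1A 5A 1A 5A 1A 5A AAA 5A 1A 5A 5A 5A 5A 1A 5A AAA 5A 1A 5A, which concatenate to the answer.

1A5A1A5A1A5AAAA5A1A5A5A5A5A1A5AAAA5A1A5A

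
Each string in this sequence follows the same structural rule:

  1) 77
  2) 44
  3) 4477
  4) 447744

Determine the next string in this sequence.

4477444477

From term 3 onward, concatenate the last term with the second-to-last: 44·77 = 4477, 4477·44 = 447744, …
The next term joins 447744 and 4477.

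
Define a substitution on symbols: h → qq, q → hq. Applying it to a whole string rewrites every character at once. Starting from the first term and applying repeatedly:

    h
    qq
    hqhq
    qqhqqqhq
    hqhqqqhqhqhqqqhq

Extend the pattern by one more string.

Rewriting the 16 symbols of hqhqqqhqhqhqqqhq one by one yields qq hq qq hq hq hq qq hq qq hq qq hq hq hq qq hq; concatenated:

qqhqqqhqhqhqqqhqqqhqqqhqhqhqqqhq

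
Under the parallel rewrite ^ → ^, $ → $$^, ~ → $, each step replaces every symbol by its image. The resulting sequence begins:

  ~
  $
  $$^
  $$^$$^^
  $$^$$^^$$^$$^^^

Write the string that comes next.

Applying the rule to each of the 15 symbols of $$^$$^^$$^$$^^^ gives the pieces $$^ $$^ ^ $$^ $$^ ^ ^ $$^ $$^ ^ $$^ $$^ ^ ^ ^, which concatenate to the answer.

$$^$$^^$$^$$^^^$$^$$^^$$^$$^^^^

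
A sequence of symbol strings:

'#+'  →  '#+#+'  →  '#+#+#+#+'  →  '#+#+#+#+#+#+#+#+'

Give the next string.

#+#+#+#+#+#+#+#+#+#+#+#+#+#+#+#+

s(k+1) = s(k)·s(k) — each term doubles the last.
So the next term is two copies of #+#+#+#+#+#+#+#+.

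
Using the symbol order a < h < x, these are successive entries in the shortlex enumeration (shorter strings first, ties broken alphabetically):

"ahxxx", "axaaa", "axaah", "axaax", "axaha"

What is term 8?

axaxa

Advancing 3 positions from axaha through axaha → axahh → axahx reaches term 8.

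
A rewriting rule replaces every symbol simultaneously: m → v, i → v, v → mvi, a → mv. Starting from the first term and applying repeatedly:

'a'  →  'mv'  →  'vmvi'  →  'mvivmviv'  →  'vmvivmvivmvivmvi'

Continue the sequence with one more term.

Rewriting the 16 symbols of vmvivmvivmvivmvi one by one yields mvi v mvi v mvi v mvi v mvi v mvi v mvi v mvi v; concatenated:

mvivmvivmvivmvivmvivmvivmvivmviv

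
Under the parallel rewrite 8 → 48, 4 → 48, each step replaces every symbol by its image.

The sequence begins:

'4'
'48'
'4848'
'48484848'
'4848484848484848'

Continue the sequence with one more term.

48484848484848484848484848484848

Replace each of the 16 characters of 4848484848484848 in place — 48 48 48 48 48 48 48 48 48 48 48 48 48 48 48 48 — and concatenate.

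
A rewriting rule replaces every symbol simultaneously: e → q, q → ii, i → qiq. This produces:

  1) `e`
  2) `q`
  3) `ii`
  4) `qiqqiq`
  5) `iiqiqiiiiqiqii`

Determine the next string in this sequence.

qiqqiqiiqiqiiqiqqiqqiqqiqiiqiqiiqiqqiq

φ(iiqiqiiiiqiqii) expands symbol-by-symbol to qiq qiq ii qiq ii qiq qiq qiq qiq ii qiq ii qiq qiq; joining the 14 pieces gives the next term.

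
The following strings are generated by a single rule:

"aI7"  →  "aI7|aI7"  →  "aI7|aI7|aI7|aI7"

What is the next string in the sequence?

Each string is two copies of the previous one joined by '|'.
Doubling aI7|aI7|aI7|aI7 with '|' between the halves:

aI7|aI7|aI7|aI7|aI7|aI7|aI7|aI7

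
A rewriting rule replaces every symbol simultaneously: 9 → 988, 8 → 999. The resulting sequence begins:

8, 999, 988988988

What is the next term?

988999999988999999988999999

Rewriting each symbol of 988988988: 9→988, 8→999, 8→999, 9→988, 8→999, 8→999, 9→988, 8→999, 8→999, which concatenates to 988 999 999 988 999 999 988 999 999.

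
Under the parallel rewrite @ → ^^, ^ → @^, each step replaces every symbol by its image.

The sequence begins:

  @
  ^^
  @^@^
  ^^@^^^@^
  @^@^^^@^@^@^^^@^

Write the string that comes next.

Rewriting the 16 symbols of @^@^^^@^@^@^^^@^ one by one yields ^^ @^ ^^ @^ @^ @^ ^^ @^ ^^ @^ ^^ @^ @^ @^ ^^ @^; concatenated:

^^@^^^@^@^@^^^@^^^@^^^@^@^@^^^@^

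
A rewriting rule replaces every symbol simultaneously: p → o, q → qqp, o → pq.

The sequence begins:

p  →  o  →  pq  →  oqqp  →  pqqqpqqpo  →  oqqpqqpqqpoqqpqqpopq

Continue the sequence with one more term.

pqqqpqqpoqqpqqpoqqpqqpopqqqpqqpoqqpqqpopqoqqp

φ(oqqpqqpqqpoqqpqqpopq) expands symbol-by-symbol to pq qqp qqp o qqp qqp o qqp qqp o pq qqp qqp o qqp qqp o pq o qqp; joining the 20 pieces gives the next term.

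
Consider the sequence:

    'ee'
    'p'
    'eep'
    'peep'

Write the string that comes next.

eeppeep

This is a Fibonacci-style word recurrence s(k) = s(k−2)·s(k−1): e.g. ee·p = eep.
So term 5 is eep·peep.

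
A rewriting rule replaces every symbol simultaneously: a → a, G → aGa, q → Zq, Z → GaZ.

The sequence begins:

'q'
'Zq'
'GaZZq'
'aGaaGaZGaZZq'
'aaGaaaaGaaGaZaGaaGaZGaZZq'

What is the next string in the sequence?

aaaGaaaaaaGaaaaGaaGaZaaGaaaaGaaGaZaGaaGaZGaZZq

Replace each of the 25 characters of aaGaaaaGaaGaZaGaaGaZGaZZq in place — a a aGa a a a a aGa a a aGa a GaZ a aGa a a aGa a GaZ aGa a GaZ GaZ Zq — and concatenate.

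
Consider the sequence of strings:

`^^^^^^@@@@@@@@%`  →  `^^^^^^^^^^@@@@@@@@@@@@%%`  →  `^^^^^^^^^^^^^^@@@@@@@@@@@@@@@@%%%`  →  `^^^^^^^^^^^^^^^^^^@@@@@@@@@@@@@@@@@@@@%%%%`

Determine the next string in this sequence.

Reading off run lengths: ^ runs 6, 10, 14, 18; @ runs 8, 12, 16, 20; % runs 1, 2, 3, 4 — each is linear in n, where the shown terms are n = 2, 3, 4, 5.
At n = 6 the blocks have lengths 22, 24, 5.

^^^^^^^^^^^^^^^^^^^^^^@@@@@@@@@@@@@@@@@@@@@@@@%%%%%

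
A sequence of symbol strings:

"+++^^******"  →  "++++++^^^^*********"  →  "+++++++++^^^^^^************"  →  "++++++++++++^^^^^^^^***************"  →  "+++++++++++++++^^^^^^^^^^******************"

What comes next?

++++++++++++++++++^^^^^^^^^^^^*********************

Each string has the form +^{3n} ^^{2n} *^{3n+3} (n = 1, 2, …).
For the next term, n = 6, so the run lengths are 18, 12, 21.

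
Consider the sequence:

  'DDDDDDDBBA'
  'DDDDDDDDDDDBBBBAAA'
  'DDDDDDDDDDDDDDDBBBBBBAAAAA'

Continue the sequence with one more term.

DDDDDDDDDDDDDDDDDDDBBBBBBBBAAAAAAA

The n-th term is 4n+3 D's then 2n B's then 2n-1 A's (n = 1, 2, …).
For the next term, n = 4, so the run lengths are 19, 8, 7.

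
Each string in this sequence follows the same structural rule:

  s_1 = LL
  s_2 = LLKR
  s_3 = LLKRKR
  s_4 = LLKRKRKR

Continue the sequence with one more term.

The strings grow by a fixed suffix KR each time.
One more step from LLKRKRKR gives the answer.

LLKRKRKRKR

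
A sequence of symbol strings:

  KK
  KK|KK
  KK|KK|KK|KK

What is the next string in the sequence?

KK|KK|KK|KK|KK|KK|KK|KK

Each string is two copies of the previous one joined by '|'.
One more doubling of KK|KK|KK|KK gives the answer.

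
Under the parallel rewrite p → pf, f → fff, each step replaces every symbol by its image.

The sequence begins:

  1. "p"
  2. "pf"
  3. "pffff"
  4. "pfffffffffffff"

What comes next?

Applying the rule to each of the 14 symbols of pfffffffffffff gives the pieces pf fff fff fff fff fff fff fff fff fff fff fff fff fff, which concatenate to the answer.

pffffffffffffffffffffffffffffffffffffffff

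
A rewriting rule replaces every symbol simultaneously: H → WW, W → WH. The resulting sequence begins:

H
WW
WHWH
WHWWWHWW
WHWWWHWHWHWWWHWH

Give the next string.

Rewriting the 16 symbols of WHWWWHWHWHWWWHWH one by one yields WH WW WH WH WH WW WH WW WH WW WH WH WH WW WH WW; concatenated:

WHWWWHWHWHWWWHWWWHWWWHWHWHWWWHWW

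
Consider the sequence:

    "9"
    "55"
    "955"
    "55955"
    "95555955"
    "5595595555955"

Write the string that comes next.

955559555595595555955

This is a Fibonacci-style word recurrence s(k) = s(k−2)·s(k−1): e.g. 9·55 = 955.
So term 7 is 95555955·5595595555955.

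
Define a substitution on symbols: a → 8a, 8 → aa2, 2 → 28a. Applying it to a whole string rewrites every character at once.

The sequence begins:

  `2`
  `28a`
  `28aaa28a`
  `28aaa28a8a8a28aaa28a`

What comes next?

28aaa28a8a8a28aaa28aaa28aaa28a28aaa28a8a8a28aaa28a

Applying the rule to each of the 20 symbols of 28aaa28a8a8a28aaa28a gives the pieces 28a aa2 8a 8a 8a 28a aa2 8a aa2 8a aa2 8a 28a aa2 8a 8a 8a 28a aa2 8a, which concatenate to the answer.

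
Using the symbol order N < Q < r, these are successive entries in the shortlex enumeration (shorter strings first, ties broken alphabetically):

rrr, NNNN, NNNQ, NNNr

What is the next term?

NNQN

The successor of NNNr increments the rightmost position that isn't already r and resets every position after it to N.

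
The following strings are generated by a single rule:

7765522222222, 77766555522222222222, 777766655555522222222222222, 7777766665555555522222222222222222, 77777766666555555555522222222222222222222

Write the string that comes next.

777777766666655555555555522222222222222222222222

Reading off run lengths: 7 runs 2, 3, 4, 5, 6; 6 runs 1, 2, 3, 4, 5; 5 runs 2, 4, 6, 8, 10; 2 runs 8, 11, 14, 17, 20 — each is linear in n, where the shown terms are n = 2, 3, 4, 5, 6.
Setting n = 7 gives 7, 6, 12, 23 characters in each block.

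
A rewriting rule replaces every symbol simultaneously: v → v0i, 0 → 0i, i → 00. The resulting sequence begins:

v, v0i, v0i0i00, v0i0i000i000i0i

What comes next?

Rewriting the 15 symbols of v0i0i000i000i0i one by one yields v0i 0i 00 0i 00 0i 0i 0i 00 0i 0i 0i 00 0i 00; concatenated:

v0i0i000i000i0i0i000i0i0i000i00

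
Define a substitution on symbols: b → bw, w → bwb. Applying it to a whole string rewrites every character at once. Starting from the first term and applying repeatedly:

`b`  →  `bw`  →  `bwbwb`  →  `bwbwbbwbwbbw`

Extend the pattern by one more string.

Rewriting each symbol of bwbwbbwbwbbw: b→bw, w→bwb, b→bw, w→bwb, b→bw, b→bw, w→bwb, b→bw, w→bwb, b→bw, b→bw, w→bwb, which concatenates to bw bwb bw bwb bw bw bwb bw bwb bw bw bwb.

bwbwbbwbwbbwbwbwbbwbwbbwbwbwb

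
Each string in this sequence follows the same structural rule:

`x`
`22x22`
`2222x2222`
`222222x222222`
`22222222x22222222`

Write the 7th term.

Every step adds 22 to the front and 22 to the end of the previous string.
From 22222222x22222222, 2 further steps: 22222222x22222222 → 2222222222x2222222222 → (answer).

222222222222x222222222222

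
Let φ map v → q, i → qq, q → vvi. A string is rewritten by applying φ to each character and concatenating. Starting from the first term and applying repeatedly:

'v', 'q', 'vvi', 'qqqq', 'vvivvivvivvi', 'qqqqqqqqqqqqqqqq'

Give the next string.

vvivvivvivvivvivvivvivvivvivvivvivvivvivvivvivvi

φ(qqqqqqqqqqqqqqqq) expands symbol-by-symbol to vvi vvi vvi vvi vvi vvi vvi vvi vvi vvi vvi vvi vvi vvi vvi vvi; joining the 16 pieces gives the next term.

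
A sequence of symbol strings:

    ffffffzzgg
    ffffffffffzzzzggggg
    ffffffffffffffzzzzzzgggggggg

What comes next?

Term n consists of 4n+2 f's, followed by 2n z's, followed by 3n-1 g's (n = 1, 2, …).
For the next term, n = 4, so the run lengths are 18, 8, 11.

ffffffffffffffffffzzzzzzzzggggggggggg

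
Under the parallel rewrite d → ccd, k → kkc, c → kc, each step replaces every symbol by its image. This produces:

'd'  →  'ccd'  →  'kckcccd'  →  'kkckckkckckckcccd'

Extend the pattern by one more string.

Replace each of the 17 characters of kkckckkckckckcccd in place — kkc kkc kc kkc kc kkc kkc kc kkc kc kkc kc kkc kc kc kc ccd — and concatenate.

kkckkckckkckckkckkckckkckckkckckkckckckcccd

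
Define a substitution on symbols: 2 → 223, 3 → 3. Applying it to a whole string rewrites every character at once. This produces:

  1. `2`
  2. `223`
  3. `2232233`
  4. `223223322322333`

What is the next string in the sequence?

φ(223223322322333) expands symbol-by-symbol to 223 223 3 223 223 3 3 223 223 3 223 223 3 3 3; joining the 15 pieces gives the next term.

2232233223223332232233223223333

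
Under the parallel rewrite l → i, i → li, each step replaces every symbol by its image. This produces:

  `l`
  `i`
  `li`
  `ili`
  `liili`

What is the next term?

ililiili

Expanding liili: l→i, i→li, i→li, l→i, i→li. Concatenated: i li li i li.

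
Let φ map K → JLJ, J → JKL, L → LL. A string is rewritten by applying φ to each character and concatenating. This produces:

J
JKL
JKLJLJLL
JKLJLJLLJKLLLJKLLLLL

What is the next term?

JKLJLJLLJKLLLJKLLLLLJKLJLJLLLLLLJKLJLJLLLLLLLLLL

Applying the rule to each of the 20 symbols of JKLJLJLLJKLLLJKLLLLL gives the pieces JKL JLJ LL JKL LL JKL LL LL JKL JLJ LL LL LL JKL JLJ LL LL LL LL LL, which concatenate to the answer.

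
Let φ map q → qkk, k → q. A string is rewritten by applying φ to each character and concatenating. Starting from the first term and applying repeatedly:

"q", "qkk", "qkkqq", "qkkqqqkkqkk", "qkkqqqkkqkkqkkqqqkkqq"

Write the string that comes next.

Applying the rule to each of the 21 symbols of qkkqqqkkqkkqkkqqqkkqq gives the pieces qkk q q qkk qkk qkk q q qkk q q qkk q q qkk qkk qkk q q qkk qkk, which concatenate to the answer.

qkkqqqkkqkkqkkqqqkkqqqkkqqqkkqkkqkkqqqkkqkk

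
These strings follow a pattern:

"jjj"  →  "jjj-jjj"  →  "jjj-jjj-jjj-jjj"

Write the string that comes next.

Every step duplicates the string with '-' between the halves.
Doubling jjj-jjj-jjj-jjj with '-' between the halves:

jjj-jjj-jjj-jjj-jjj-jjj-jjj-jjj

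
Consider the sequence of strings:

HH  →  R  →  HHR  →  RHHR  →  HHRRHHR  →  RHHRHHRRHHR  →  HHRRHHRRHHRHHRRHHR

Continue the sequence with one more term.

From term 3 onward, concatenate the second-to-last term with the last: HH·R = HHR, R·HHR = RHHR, …
The next term joins RHHRHHRRHHR and HHRRHHRRHHRHHRRHHR.

RHHRHHRRHHRHHRRHHRRHHRHHRRHHR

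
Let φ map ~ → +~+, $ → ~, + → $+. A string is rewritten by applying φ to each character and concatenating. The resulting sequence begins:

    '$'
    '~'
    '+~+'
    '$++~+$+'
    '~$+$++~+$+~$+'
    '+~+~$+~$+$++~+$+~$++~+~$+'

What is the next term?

$++~+$++~+~$++~+~$+~$+$++~+$+~$++~+~$+$++~+$++~+~$+

φ(+~+~$+~$+$++~+$+~$++~+~$+) expands symbol-by-symbol to $+ +~+ $+ +~+ ~ $+ +~+ ~ $+ ~ $+ $+ +~+ $+ ~ $+ +~+ ~ $+ $+ +~+ $+ +~+ ~ $+; joining the 25 pieces gives the next term.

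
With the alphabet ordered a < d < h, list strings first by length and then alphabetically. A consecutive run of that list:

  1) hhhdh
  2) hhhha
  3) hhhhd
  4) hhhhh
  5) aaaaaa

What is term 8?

Advancing 3 positions from aaaaaa through aaaaaa → aaaaad → aaaaah reaches term 8.

aaaada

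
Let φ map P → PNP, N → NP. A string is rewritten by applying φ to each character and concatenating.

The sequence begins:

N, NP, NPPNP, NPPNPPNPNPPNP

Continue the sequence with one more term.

Rewriting the 13 symbols of NPPNPPNPNPPNP one by one yields NP PNP PNP NP PNP PNP NP PNP NP PNP PNP NP PNP; concatenated:

NPPNPPNPNPPNPPNPNPPNPNPPNPPNPNPPNP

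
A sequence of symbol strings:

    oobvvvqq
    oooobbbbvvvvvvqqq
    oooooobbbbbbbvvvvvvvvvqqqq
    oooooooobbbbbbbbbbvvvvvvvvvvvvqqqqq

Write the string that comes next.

oooooooooobbbbbbbbbbbbbvvvvvvvvvvvvvvvqqqqqq

Reading off run lengths: o runs 2, 4, 6, 8; b runs 1, 4, 7, 10; v runs 3, 6, 9, 12; q runs 2, 3, 4, 5 — each is linear in n (n = 1, 2, …).
At n = 5 the blocks have lengths 10, 13, 15, 6.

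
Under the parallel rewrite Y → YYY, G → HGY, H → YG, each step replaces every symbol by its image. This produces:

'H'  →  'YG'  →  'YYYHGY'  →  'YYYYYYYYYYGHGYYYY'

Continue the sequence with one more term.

Replace each of the 17 characters of YYYYYYYYYYGHGYYYY in place — YYY YYY YYY YYY YYY YYY YYY YYY YYY YYY HGY YG HGY YYY YYY YYY YYY — and concatenate.

YYYYYYYYYYYYYYYYYYYYYYYYYYYYYYHGYYGHGYYYYYYYYYYYYY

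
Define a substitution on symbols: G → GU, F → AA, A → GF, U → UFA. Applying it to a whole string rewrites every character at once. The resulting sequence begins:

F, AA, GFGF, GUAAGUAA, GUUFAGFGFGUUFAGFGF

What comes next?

GUUFAUFAAAGFGUAAGUAAGUUFAUFAAAGFGUAAGUAA

φ(GUUFAGFGFGUUFAGFGF) expands symbol-by-symbol to GU UFA UFA AA GF GU AA GU AA GU UFA UFA AA GF GU AA GU AA; joining the 18 pieces gives the next term.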